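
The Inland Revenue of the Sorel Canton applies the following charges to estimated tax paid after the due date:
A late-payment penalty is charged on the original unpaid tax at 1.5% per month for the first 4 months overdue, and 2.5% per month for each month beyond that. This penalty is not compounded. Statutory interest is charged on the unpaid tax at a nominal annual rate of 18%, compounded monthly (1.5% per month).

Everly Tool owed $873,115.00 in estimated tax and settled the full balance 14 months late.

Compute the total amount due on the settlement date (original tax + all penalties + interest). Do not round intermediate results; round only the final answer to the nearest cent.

$1,346,130.05

Penalty, months 1–4: 4 × 1.5% × $873,115.00 = $52,386.90
Penalty, months 5–14: 10 × 2.5% × $873,115.00 = $218,278.75
Interest: $873,115.00 × ((1 + 0.015)^14 − 1) = $873,115.00 × 0.2317557… = $202,349.4048…
Total = $873,115.00 + $270,665.6500 + $202,349.4048… = $1,346,130.05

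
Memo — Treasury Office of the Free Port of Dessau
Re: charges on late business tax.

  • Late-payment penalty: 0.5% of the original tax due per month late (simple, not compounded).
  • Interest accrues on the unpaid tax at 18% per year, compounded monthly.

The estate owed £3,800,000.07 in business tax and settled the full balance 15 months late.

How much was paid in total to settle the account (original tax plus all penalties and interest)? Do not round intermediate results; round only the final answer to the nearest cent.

Late-payment penalty: 15 × 0.5% × £3,800,000.07 = £285,000.01…
Interest (18%/yr ÷ 12 = 1.5%/month): £3,800,000.07 × ((1 + 0.015)^15 − 1) = £950,881.8708…
Total = £3,800,000.07 + £285,000.0053… + £950,881.8708… = £5,035,881.95

£5,035,881.95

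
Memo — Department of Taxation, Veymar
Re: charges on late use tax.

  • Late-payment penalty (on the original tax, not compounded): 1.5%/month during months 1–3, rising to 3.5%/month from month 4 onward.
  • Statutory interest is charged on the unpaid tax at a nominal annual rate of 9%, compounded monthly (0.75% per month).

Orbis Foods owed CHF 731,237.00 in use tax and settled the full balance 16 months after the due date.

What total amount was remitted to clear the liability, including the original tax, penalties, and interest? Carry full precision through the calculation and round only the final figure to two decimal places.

CHF 1,189,716.83

Penalty, months 1–3: 3 × 1.5% × CHF 731,237.00 = CHF 32,905.67…
Penalty, months 4–16: 13 × 3.5% × CHF 731,237.00 = CHF 332,712.84…
Interest: CHF 731,237.00 × ((1 + 0.0075)^16 − 1) = CHF 731,237.00 × 0.1269921… = CHF 92,861.3322…
Total = CHF 731,237.00 + CHF 365,618.5000 + CHF 92,861.3322… = CHF 1,189,716.83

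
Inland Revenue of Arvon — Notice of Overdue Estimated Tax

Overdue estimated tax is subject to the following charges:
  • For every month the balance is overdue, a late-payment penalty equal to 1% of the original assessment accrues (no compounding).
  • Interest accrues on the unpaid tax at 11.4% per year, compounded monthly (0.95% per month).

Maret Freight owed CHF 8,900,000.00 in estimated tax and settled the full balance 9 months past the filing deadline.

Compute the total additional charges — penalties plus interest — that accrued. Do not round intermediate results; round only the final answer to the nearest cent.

Late-payment penalty = 1% × CHF 8,900,000.00 × 9 mo = CHF 801,000.00
Interest: CHF 8,900,000.00 × ((1 + 0.0095)^9 − 1) = CHF 8,900,000.00 × 0.0888221… = CHF 790,516.2947…
Penalties + interest = CHF 801,000.0000 + CHF 790,516.2947… = CHF 1,591,516.29

CHF 1,591,516.29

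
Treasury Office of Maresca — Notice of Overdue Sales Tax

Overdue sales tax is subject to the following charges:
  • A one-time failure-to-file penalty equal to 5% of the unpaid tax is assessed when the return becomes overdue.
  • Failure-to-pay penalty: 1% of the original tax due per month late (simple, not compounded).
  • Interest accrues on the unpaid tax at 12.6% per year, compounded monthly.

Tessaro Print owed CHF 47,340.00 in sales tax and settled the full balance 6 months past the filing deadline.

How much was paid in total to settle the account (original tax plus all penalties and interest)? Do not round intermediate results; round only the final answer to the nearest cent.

Failure-to-file penalty: 5% × CHF 47,340.00 = CHF 2,367.00
Failure-to-pay penalty: 6 × 1% × CHF 47,340.00 = CHF 2,840.40
Interest (12.6%/yr ÷ 12 = 1.05%/month): CHF 47,340.00 × ((1 + 0.0105)^6 − 1) = CHF 3,061.8132…
Total = CHF 47,340.00 + CHF 5,207.4000 + CHF 3,061.8132… = CHF 55,609.21

CHF 55,609.21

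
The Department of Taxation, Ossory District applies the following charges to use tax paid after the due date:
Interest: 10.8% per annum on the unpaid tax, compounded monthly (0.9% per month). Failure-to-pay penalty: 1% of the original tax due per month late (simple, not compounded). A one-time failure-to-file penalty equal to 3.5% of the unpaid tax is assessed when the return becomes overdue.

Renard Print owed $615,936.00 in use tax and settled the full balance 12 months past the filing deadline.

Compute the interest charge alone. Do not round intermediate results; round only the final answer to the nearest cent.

$69,914.70

Interest: $615,936.00 × ((1 + 0.009)^12 − 1) = $615,936.00 × 0.1135097… = $69,914.6952…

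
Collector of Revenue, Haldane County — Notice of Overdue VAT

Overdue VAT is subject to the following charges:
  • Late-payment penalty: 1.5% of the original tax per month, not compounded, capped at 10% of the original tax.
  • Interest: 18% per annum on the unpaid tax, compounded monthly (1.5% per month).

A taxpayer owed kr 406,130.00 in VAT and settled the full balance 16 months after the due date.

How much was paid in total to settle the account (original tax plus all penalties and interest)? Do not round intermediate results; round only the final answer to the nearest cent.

kr 555,986.10

Penalty (uncapped): 16 × 1.5% × kr 406,130.00 = kr 97,471.20; cap = 10% × kr 406,130.00 = kr 40,613.00 → penalty = kr 40,613.00
Interest: kr 406,130.00 × ((1 + 0.015)^16 − 1) = kr 406,130.00 × 0.2689855… = kr 109,243.1005…
Total = kr 406,130.00 + kr 40,613.0000 + kr 109,243.1005… = kr 555,986.10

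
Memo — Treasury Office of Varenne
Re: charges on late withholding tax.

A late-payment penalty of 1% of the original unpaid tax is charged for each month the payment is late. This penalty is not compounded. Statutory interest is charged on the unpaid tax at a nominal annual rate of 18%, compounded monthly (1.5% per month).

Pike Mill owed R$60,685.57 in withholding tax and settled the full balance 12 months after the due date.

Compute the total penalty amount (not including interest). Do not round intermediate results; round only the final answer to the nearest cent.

Late-payment penalty = 1% × R$60,685.57 × 12 mo = R$7,282.27…

R$7,282.27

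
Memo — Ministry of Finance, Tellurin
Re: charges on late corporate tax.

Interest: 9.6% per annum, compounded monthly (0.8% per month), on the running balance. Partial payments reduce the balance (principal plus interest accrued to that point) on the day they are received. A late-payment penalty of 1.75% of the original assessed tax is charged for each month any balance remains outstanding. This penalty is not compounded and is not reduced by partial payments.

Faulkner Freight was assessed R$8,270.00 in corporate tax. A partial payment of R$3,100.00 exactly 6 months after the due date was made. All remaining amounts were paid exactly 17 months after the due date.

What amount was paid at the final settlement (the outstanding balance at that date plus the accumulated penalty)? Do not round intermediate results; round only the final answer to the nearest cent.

R$8,546.01

Balance at month 6: R$8,270.0000 × (1 + 0.008)^6 = R$8,674.9844…
After R$3,100.00 payment: R$8,674.9844… − R$3,100.00 = R$5,574.9844…
Balance at month 17: R$5,574.9844… × (1 + 0.008)^11 = R$6,085.6856…
Penalty: 17 × 1.75% × R$8,270.00 = R$2,460.33…
Final settlement = outstanding balance + penalty = R$6,085.6856… + R$2,460.33… = R$8,546.01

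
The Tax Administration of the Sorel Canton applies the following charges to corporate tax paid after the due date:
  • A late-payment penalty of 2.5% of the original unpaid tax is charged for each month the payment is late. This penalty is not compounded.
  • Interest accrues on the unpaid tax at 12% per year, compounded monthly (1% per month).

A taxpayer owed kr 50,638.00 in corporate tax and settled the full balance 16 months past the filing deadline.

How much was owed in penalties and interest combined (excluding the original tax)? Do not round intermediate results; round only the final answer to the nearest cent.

Late-payment penalty = 2.5% × kr 50,638.00 × 16 mo = kr 20,255.20
Interest: kr 50,638.00 × ((1 + 0.01)^16 − 1) = kr 50,638.00 × 0.1725786… = kr 8,739.0374…
Penalties + interest = kr 20,255.2000 + kr 8,739.0374… = kr 28,994.24

kr 28,994.24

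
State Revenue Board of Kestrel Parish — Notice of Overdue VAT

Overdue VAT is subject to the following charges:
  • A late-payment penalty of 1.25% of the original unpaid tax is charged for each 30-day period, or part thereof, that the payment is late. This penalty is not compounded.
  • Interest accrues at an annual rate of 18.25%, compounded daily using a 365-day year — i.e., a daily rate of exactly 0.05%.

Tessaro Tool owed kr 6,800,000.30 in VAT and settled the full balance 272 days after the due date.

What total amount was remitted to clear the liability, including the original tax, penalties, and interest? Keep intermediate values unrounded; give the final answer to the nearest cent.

Penalty periods: ⌈272/30⌉ = 10; penalty = 10 × 1.25% × kr 6,800,000.30 = kr 850,000.04…
Interest: kr 6,800,000.30 × ((1 + 0.0005)^272 − 1) = kr 6,800,000.30 × 0.14564295… = kr 990,372.1312…
Total = kr 6,800,000.30 + kr 850,000.0375 + kr 990,372.1312… = kr 8,640,372.47

kr 8,640,372.47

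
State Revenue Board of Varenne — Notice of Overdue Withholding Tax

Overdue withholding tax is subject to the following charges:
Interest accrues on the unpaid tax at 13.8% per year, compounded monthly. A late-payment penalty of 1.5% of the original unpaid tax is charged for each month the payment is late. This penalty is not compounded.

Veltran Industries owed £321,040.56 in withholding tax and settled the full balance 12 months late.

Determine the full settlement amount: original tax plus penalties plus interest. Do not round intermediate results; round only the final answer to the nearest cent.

Late-payment penalty = 1.5% × £321,040.56 × 12 mo = £57,787.30…
Interest (13.8%/yr ÷ 12 = 1.15%/month): £321,040.56 × ((1 + 0.0115)^12 − 1) = £47,216.0488…
Total = £321,040.56 + £57,787.3008 + £47,216.0488… = £426,043.91

£426,043.91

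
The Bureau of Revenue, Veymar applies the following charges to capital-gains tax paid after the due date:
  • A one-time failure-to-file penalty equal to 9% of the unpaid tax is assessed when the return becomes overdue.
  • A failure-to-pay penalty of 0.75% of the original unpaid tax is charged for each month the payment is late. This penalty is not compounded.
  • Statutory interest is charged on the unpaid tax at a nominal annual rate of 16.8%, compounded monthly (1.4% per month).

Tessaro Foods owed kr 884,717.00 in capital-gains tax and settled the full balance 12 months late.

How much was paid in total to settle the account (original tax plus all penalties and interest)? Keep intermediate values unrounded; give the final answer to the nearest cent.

Failure-to-file penalty: 9% × kr 884,717.00 = kr 79,624.53
Failure-to-pay penalty = 0.75% × kr 884,717.00 × 12 mo = kr 79,624.53
Interest: kr 884,717.00 × ((1 + 0.014)^12 − 1) = kr 884,717.00 × 0.1815591… = kr 160,628.4479…
Total = kr 884,717.00 + kr 159,249.0600 + kr 160,628.4479… = kr 1,204,594.51

kr 1,204,594.51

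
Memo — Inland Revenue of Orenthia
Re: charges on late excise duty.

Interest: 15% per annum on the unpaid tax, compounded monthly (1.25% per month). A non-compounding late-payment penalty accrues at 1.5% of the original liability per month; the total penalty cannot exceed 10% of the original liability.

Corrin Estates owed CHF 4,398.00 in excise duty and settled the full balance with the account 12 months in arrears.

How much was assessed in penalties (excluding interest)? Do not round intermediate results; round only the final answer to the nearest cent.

Penalty (uncapped): 12 × 1.5% × CHF 4,398.00 = CHF 791.64; cap = 10% × CHF 4,398.00 = CHF 439.80 → penalty = CHF 439.80

CHF 439.80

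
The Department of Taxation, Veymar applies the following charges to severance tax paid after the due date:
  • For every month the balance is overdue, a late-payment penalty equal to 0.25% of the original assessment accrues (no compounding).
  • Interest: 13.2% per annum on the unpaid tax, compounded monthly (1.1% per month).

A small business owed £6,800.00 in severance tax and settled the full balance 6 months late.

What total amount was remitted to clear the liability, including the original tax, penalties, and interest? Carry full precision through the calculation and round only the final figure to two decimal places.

£7,363.32

Late-payment penalty: 6 × 0.25% × £6,800.00 = £102.00
Interest: £6,800.00 × ((1 + 0.011)^6 − 1) = £6,800.00 × 0.0678418… = £461.3245…
Total = £6,800.00 + £102.0000 + £461.3245… = £7,363.32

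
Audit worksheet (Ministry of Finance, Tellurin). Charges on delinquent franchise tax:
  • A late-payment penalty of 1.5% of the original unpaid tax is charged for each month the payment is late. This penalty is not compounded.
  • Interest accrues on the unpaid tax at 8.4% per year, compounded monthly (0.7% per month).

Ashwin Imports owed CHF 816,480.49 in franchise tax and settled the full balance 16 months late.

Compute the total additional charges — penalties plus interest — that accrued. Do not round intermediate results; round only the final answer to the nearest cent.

CHF 292,362.50

Late-payment penalty = 1.5% × CHF 816,480.49 × 16 mo = CHF 195,955.32…
Interest: CHF 816,480.49 × ((1 + 0.007)^16 − 1) = CHF 816,480.49 × 0.1180765… = CHF 96,407.1783…
Penalties + interest = CHF 195,955.3176 + CHF 96,407.1783… = CHF 292,362.50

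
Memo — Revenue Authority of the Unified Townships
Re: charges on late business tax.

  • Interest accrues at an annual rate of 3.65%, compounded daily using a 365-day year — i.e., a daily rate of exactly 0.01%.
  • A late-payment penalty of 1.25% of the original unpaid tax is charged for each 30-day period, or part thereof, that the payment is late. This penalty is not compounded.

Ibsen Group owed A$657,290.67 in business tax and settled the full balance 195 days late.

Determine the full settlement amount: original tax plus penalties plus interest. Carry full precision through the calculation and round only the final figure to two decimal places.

A$727,745.90

Penalty periods: ⌈195/30⌉ = 7; penalty = 7 × 1.25% × A$657,290.67 = A$57,512.93…
Interest: A$657,290.67 × ((1 + 0.0001)^195 − 1) = A$657,290.67 × 0.01969037… = A$12,942.2983…
Total = A$657,290.67 + A$57,512.9336… + A$12,942.2983… = A$727,745.90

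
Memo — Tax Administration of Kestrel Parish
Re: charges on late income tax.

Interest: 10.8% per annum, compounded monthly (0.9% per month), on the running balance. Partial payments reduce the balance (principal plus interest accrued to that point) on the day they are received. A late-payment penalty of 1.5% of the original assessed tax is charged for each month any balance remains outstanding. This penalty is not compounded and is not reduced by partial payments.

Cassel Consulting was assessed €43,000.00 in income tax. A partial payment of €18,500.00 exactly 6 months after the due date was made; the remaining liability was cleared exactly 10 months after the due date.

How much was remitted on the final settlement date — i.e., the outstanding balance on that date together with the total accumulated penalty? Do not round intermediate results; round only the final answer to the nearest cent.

€34,305.51

Balance at month 6: €43,000.0000 × (1 + 0.009)^6 = €45,374.8762…
After €18,500.00 payment: €45,374.8762… − €18,500.00 = €26,874.8762…
Balance at month 10: €26,874.8762… × (1 + 0.009)^4 = €27,855.5115…
Penalty: 10 × 1.5% × €43,000.00 = €6,450.00
Final settlement = outstanding balance + penalty = €27,855.5115… + €6,450.00 = €34,305.51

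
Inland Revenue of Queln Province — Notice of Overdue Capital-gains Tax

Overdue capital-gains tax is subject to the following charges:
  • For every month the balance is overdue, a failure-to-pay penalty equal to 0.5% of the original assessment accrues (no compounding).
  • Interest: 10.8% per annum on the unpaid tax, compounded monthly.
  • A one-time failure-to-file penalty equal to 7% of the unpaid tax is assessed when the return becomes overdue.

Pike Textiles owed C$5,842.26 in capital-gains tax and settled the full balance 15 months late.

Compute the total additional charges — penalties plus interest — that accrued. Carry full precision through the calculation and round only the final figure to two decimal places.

C$1,687.51

Failure-to-file penalty: 7% × C$5,842.26 = C$408.96…
Failure-to-pay penalty: 15 × 0.5% × C$5,842.26 = C$438.17…
Interest (10.8%/yr ÷ 12 = 0.9%/month): C$5,842.26 × ((1 + 0.009)^15 − 1) = C$840.3847…
Penalties + interest = C$847.1277 + C$840.3847… = C$1,687.51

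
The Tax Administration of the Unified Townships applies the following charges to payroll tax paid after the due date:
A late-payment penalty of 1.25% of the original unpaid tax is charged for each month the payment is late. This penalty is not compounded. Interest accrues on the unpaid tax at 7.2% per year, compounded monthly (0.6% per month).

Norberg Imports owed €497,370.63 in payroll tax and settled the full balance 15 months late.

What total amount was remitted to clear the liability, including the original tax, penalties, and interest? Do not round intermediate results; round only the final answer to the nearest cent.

Late-payment penalty = 1.25% × €497,370.63 × 15 mo = €93,256.99…
Interest: €497,370.63 × ((1 + 0.006)^15 − 1) = €497,370.63 × 0.0938801… = €46,693.1909…
Total = €497,370.63 + €93,256.9931… + €46,693.1909… = €637,320.81

€637,320.81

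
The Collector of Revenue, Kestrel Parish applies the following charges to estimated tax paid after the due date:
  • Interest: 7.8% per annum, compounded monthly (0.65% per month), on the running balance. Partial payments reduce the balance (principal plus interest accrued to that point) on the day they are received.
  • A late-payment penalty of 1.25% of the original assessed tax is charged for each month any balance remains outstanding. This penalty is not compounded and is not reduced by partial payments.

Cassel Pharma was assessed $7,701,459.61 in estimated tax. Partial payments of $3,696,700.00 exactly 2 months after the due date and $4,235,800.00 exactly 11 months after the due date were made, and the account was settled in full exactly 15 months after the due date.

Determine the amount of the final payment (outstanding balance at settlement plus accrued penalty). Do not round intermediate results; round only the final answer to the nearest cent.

$1,562,964.58

Balance at month 2: $7,701,459.6100 × (1 + 0.0065)^2 = $7,801,903.9716…
After $3,696,700.00 payment: $7,801,903.9716… − $3,696,700.00 = $4,105,203.9716…
Balance at month 11: $4,105,203.9716… × (1 + 0.0065)^9 = $4,351,698.0494…
After $4,235,800.00 payment: $4,351,698.0494… − $4,235,800.00 = $115,898.0494…
Balance at month 15: $115,898.0494… × (1 + 0.0065)^4 = $118,940.9064…
Penalty: 15 × 1.25% × $7,701,459.61 = $1,444,023.68…
Final settlement = outstanding balance + penalty = $118,940.9064… + $1,444,023.68… = $1,562,964.58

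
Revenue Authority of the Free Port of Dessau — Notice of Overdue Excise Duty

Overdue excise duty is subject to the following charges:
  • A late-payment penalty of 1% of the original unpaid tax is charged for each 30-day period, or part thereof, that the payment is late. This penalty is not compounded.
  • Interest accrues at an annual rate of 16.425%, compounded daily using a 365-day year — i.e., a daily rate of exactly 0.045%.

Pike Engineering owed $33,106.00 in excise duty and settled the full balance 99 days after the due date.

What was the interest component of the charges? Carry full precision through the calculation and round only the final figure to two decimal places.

$1,507.87

Interest: $33,106.00 × ((1 + 0.00045)^99 − 1) = $33,106.00 × 0.04554678… = $1,507.8716…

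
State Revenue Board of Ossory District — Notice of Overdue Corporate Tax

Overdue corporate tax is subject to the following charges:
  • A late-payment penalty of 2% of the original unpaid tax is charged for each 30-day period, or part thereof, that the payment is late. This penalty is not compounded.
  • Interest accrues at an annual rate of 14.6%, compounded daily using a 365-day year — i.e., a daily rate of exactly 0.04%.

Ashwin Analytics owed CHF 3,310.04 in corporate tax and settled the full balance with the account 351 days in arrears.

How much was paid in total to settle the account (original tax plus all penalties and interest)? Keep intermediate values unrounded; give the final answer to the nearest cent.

Penalty periods: ⌈351/30⌉ = 12; penalty = 12 × 2% × CHF 3,310.04 = CHF 794.41…
Interest: CHF 3,310.04 × ((1 + 0.0004)^351 − 1) = CHF 3,310.04 × 0.15070170… = CHF 498.8286…
Total = CHF 3,310.04 + CHF 794.4096 + CHF 498.8286… = CHF 4,603.28

CHF 4,603.28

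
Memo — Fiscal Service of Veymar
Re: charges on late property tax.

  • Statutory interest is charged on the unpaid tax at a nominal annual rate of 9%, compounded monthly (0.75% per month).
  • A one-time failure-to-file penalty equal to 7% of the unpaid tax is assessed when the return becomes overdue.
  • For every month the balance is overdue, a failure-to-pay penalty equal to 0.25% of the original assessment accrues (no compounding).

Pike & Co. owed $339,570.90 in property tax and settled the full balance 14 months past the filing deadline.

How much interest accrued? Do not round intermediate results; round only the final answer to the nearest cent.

$37,446.36

Interest: $339,570.90 × ((1 + 0.0075)^14 − 1) = $339,570.90 × 0.1102755… = $37,446.3602…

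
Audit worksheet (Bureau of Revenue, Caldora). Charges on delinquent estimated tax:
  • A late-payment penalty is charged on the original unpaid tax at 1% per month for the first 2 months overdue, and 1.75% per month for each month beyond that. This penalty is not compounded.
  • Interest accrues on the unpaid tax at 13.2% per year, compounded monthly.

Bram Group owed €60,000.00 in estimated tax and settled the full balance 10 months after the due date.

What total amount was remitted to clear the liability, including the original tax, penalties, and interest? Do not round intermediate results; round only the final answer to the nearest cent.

Penalty, months 1–2: 2 × 1% × €60,000.00 = €1,200.00
Penalty, months 3–10: 8 × 1.75% × €60,000.00 = €8,400.00
Interest (13.2%/yr ÷ 12 = 1.1%/month): €60,000.00 × ((1 + 0.011)^10 − 1) = €6,936.4701…
Total = €60,000.00 + €9,600.0000 + €6,936.4701… = €76,536.47

€76,536.47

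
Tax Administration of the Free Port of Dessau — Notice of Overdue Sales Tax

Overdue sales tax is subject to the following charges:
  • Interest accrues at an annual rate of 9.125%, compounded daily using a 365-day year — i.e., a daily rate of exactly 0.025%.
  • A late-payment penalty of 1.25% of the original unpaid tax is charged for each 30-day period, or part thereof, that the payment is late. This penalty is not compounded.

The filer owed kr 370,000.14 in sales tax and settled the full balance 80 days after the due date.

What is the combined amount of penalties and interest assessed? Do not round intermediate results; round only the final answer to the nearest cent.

Penalty periods: ⌈80/30⌉ = 3; penalty = 3 × 1.25% × kr 370,000.14 = kr 13,875.01…
Interest: kr 370,000.14 × ((1 + 0.00025)^80 − 1) = kr 370,000.14 × 0.02019879… = kr 7,473.5551…
Penalties + interest = kr 13,875.0053… + kr 7,473.5551… = kr 21,348.56

kr 21,348.56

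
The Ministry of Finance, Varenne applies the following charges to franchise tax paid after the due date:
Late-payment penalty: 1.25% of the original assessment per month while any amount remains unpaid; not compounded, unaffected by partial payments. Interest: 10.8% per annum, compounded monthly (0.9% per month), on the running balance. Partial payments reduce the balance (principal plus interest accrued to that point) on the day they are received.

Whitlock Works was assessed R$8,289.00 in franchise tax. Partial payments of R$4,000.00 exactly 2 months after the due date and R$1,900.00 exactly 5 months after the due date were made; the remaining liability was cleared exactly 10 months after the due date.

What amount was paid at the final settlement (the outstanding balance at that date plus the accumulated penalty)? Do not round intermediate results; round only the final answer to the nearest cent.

R$3,817.80

Balance at month 2: R$8,289.0000 × (1 + 0.009)^2 = R$8,438.8734…
After R$4,000.00 payment: R$8,438.8734… − R$4,000.00 = R$4,438.8734…
Balance at month 5: R$4,438.8734… × (1 + 0.009)^3 = R$4,559.8049…
After R$1,900.00 payment: R$4,559.8049… − R$1,900.00 = R$2,659.8049…
Balance at month 10: R$2,659.8049… × (1 + 0.009)^5 = R$2,781.6700…
Penalty: 10 × 1.25% × R$8,289.00 = R$1,036.13…
Final settlement = outstanding balance + penalty = R$2,781.6700… + R$1,036.13… = R$3,817.80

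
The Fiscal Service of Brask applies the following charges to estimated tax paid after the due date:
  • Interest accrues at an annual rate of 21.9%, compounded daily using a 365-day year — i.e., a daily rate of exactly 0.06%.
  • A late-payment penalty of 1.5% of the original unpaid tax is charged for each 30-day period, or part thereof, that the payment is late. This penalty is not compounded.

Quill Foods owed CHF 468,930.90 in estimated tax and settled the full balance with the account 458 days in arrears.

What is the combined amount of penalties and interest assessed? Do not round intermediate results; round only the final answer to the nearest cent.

Penalty periods: ⌈458/30⌉ = 16; penalty = 16 × 1.5% × CHF 468,930.90 = CHF 112,543.42…
Interest: CHF 468,930.90 × ((1 + 0.0006)^458 − 1) = CHF 468,930.90 × 0.31615893… = CHF 148,256.6915…
Penalties + interest = CHF 112,543.4160 + CHF 148,256.6915… = CHF 260,800.11

CHF 260,800.11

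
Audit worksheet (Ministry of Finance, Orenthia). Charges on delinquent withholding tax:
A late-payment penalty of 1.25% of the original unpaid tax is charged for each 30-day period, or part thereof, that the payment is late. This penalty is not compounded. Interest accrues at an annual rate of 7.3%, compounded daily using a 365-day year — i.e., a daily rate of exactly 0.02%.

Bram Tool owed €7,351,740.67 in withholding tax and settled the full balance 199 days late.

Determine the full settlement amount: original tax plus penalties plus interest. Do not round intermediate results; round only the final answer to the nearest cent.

Penalty periods: ⌈199/30⌉ = 7; penalty = 7 × 1.25% × €7,351,740.67 = €643,277.31…
Interest: €7,351,740.67 × ((1 + 0.0002)^199 − 1) = €7,351,740.67 × 0.04059849… = €298,469.5834…
Total = €7,351,740.67 + €643,277.3086… + €298,469.5834… = €8,293,487.56

€8,293,487.56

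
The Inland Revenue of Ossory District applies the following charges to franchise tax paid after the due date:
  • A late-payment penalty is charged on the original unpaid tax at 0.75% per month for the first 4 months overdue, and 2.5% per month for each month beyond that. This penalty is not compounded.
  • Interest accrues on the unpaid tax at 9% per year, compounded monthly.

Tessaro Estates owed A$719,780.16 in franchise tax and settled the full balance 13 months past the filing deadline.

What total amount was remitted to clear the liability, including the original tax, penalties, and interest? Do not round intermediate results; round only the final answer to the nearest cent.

A$976,749.20

Penalty, months 1–4: 4 × 0.75% × A$719,780.16 = A$21,593.40…
Penalty, months 5–13: 9 × 2.5% × A$719,780.16 = A$161,950.54…
Interest (9%/yr ÷ 12 = 0.75%/month): A$719,780.16 × ((1 + 0.0075)^13 − 1) = A$73,425.0976…
Total = A$719,780.16 + A$183,543.9408 + A$73,425.0976… = A$976,749.20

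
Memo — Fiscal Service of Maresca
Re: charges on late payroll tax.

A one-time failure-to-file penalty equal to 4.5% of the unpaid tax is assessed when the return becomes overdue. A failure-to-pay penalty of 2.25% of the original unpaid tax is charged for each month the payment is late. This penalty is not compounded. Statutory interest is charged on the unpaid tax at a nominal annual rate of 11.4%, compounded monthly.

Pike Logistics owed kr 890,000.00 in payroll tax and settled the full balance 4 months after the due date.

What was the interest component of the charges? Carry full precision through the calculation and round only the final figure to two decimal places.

Interest (11.4%/yr ÷ 12 = 0.95%/month): kr 890,000.00 × ((1 + 0.0095)^4 − 1) = kr 34,304.9945…

kr 34,304.99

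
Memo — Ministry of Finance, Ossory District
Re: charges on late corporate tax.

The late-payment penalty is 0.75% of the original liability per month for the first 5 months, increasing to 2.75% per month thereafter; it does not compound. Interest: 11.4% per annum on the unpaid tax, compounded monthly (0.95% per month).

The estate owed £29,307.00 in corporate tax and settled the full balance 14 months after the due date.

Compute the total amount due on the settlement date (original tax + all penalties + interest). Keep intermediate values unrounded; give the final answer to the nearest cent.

£41,807.41

Penalty, months 1–5: 5 × 0.75% × £29,307.00 = £1,099.01…
Penalty, months 6–14: 9 × 2.75% × £29,307.00 = £7,253.48…
Interest: £29,307.00 × ((1 + 0.0095)^14 − 1) = £29,307.00 × 0.1415331… = £4,147.9119…
Total = £29,307.00 + £8,352.4950 + £4,147.9119… = £41,807.41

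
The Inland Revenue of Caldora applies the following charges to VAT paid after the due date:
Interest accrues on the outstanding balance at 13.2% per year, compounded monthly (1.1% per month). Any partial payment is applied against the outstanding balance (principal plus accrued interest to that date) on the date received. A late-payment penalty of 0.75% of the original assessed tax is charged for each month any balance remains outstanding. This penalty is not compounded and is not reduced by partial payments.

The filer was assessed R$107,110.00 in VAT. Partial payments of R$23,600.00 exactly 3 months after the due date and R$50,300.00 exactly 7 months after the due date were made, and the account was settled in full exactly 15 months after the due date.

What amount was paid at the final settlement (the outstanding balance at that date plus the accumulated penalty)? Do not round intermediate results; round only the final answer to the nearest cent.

R$56,449.55

Balance at month 3: R$107,110.0000 × (1 + 0.011)^3 = R$110,683.6535…
After R$23,600.00 payment: R$110,683.6535… − R$23,600.00 = R$87,083.6535…
Balance at month 7: R$87,083.6535… × (1 + 0.011)^4 = R$90,979.0219…
After R$50,300.00 payment: R$90,979.0219… − R$50,300.00 = R$40,679.0219…
Balance at month 15: R$40,679.0219… × (1 + 0.011)^8 = R$44,399.6705…
Penalty: 15 × 0.75% × R$107,110.00 = R$12,049.88…
Final settlement = outstanding balance + penalty = R$44,399.6705… + R$12,049.88… = R$56,449.55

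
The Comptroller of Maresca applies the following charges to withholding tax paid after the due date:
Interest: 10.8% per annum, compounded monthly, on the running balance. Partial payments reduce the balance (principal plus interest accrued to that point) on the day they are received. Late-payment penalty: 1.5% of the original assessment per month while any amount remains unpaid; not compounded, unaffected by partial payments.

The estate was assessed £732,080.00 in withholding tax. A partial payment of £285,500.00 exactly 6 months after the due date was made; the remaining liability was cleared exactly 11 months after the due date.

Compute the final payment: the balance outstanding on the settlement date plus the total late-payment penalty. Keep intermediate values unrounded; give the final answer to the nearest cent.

£630,119.35

Monthly rate = 10.8% ÷ 12 = 0.9%
Balance at month 6: £732,080.0000 × (1 + 0.009)^6 = £772,512.5432…
After £285,500.00 payment: £772,512.5432… − £285,500.00 = £487,012.5432…
Balance at month 11: £487,012.5432… × (1 + 0.009)^5 = £509,326.1542…
Penalty: 11 × 1.5% × £732,080.00 = £120,793.20
Final settlement = outstanding balance + penalty = £509,326.1542… + £120,793.20 = £630,119.35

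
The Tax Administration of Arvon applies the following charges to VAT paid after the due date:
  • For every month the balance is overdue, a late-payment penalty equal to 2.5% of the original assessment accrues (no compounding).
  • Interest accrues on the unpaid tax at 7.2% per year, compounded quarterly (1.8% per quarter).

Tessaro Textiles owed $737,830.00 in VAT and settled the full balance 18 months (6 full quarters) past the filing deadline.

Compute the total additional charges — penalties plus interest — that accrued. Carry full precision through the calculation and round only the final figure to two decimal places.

$415,382.22

Late-payment penalty: 18 × 2.5% × $737,830.00 = $332,023.50
Interest: $737,830.00 × ((1 + 0.018)^6 − 1) = $737,830.00 × 0.1129782… = $83,358.7245…
Penalties + interest = $332,023.5000 + $83,358.7245… = $415,382.22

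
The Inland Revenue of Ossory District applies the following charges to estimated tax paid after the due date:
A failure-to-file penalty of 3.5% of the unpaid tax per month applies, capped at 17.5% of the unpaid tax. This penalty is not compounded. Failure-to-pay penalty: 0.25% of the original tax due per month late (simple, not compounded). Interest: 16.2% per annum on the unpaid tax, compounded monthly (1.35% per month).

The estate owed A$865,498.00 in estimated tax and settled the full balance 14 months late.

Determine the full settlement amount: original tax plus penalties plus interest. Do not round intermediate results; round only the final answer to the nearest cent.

A$1,225,990.46

Failure-to-file: 14 × 3.5% × A$865,498.00 = A$424,094.02, capped at 17.5% × A$865,498.00 = A$151,462.15
Failure-to-pay penalty = 0.25% × A$865,498.00 × 14 mo = A$30,292.43
Interest: A$865,498.00 × ((1 + 0.0135)^14 − 1) = A$865,498.00 × 0.2065145… = A$178,737.8789…
Total = A$865,498.00 + A$181,754.5800 + A$178,737.8789… = A$1,225,990.46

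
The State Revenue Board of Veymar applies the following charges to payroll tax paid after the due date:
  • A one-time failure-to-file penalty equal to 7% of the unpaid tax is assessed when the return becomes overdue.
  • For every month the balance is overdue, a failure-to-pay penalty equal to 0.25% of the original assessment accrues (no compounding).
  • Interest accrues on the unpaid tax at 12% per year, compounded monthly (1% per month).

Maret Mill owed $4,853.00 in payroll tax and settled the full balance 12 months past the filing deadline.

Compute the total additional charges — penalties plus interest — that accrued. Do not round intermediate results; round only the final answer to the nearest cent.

$1,100.78

Failure-to-file penalty: 7% × $4,853.00 = $339.71
Failure-to-pay penalty = 0.25% × $4,853.00 × 12 mo = $145.59
Interest: $4,853.00 × ((1 + 0.01)^12 − 1) = $4,853.00 × 0.1268250… = $615.4819…
Penalties + interest = $485.3000 + $615.4819… = $1,100.78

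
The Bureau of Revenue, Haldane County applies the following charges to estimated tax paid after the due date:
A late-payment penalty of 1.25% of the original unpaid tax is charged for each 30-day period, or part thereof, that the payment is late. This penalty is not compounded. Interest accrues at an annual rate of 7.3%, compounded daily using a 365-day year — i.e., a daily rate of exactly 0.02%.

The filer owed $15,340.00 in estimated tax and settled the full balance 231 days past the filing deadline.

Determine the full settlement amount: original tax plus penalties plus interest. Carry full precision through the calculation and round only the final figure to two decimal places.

Penalty periods: ⌈231/30⌉ = 8; penalty = 8 × 1.25% × $15,340.00 = $1,534.00
Interest: $15,340.00 × ((1 + 0.0002)^231 − 1) = $15,340.00 × 0.04727901… = $725.2600…
Total = $15,340.00 + $1,534.0000 + $725.2600… = $17,599.26

$17,599.26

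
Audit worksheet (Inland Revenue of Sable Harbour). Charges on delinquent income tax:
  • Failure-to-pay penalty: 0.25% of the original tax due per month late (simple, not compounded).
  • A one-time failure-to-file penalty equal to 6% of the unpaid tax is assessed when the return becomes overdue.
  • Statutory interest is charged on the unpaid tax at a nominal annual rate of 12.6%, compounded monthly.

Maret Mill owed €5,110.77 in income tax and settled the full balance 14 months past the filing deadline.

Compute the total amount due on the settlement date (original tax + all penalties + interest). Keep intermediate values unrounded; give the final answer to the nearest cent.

€6,401.07

Failure-to-file penalty: 6% × €5,110.77 = €306.65…
Failure-to-pay penalty = 0.25% × €5,110.77 × 14 mo = €178.88…
Interest (12.6%/yr ÷ 12 = 1.05%/month): €5,110.77 × ((1 + 0.0105)^14 − 1) = €804.7753…
Total = €5,110.77 + €485.5232… + €804.7753… = €6,401.07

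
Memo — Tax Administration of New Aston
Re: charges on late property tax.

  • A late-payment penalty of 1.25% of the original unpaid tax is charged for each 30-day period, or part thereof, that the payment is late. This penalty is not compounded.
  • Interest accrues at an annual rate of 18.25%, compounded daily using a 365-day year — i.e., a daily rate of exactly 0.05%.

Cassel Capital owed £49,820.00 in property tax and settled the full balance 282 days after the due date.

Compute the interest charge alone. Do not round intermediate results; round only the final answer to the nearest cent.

Interest: £49,820.00 × ((1 + 0.0005)^282 − 1) = £49,820.00 × 0.15138407… = £7,541.9546…

£7,541.95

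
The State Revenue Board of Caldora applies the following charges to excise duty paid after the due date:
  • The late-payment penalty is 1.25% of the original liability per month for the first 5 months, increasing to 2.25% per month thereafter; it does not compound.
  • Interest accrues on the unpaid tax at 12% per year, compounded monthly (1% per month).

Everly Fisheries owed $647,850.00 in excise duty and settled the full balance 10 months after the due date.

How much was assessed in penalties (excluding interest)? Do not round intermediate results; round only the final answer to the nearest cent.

$113,373.75

Penalty, months 1–5: 5 × 1.25% × $647,850.00 = $40,490.63…
Penalty, months 6–10: 5 × 2.25% × $647,850.00 = $72,883.13…
Total penalty = $40,490.63… + $72,883.13… = $113,373.75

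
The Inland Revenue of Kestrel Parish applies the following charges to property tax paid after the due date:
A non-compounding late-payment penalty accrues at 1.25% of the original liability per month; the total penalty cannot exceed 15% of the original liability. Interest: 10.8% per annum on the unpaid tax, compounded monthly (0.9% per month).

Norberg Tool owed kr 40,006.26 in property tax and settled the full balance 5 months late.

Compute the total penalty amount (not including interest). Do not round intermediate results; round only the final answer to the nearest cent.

Penalty: 5 × 1.25% × kr 40,006.26 = kr 2,500.39… (below the 15% cap of kr 6,000.94…)

kr 2,500.39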